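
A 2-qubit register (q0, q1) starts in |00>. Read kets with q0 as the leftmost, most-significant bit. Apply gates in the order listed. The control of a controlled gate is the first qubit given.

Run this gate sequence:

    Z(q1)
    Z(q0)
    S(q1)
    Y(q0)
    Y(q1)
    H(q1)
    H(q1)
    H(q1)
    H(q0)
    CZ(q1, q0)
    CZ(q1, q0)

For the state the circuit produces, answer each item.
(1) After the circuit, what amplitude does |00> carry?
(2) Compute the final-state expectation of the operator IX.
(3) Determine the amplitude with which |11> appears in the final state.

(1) The amplitude on |00> is -1/2. Key observation: gates 10-11 undo each other exactly, leaving only the rest of the circuit to track.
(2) In the final state, IX has expectation -1.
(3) |11> carries amplitude -1/2 in the final state.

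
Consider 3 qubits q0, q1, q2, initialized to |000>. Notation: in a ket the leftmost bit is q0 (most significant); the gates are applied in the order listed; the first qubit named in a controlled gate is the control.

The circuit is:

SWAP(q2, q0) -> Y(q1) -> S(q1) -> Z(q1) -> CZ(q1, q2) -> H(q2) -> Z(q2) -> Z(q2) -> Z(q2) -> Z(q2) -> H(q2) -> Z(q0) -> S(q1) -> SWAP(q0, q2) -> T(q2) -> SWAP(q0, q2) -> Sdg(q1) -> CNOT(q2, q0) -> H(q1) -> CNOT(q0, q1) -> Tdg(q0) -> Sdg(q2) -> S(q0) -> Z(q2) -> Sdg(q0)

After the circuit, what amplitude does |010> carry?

|010> carries amplitude -sqrt(2)/2 in the final state. Key observation: gates 6-11 undo each other exactly, leaving only the rest of the circuit to track.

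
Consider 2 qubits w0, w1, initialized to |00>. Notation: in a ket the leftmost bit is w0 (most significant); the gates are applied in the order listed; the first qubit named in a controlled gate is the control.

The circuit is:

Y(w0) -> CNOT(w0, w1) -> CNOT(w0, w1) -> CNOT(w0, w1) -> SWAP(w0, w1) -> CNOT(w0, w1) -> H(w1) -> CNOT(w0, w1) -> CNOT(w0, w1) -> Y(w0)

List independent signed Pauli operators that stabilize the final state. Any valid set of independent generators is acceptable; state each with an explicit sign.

The final state is stabilized by the group generated by +IX, +ZI; other independent generating sets are equally valid.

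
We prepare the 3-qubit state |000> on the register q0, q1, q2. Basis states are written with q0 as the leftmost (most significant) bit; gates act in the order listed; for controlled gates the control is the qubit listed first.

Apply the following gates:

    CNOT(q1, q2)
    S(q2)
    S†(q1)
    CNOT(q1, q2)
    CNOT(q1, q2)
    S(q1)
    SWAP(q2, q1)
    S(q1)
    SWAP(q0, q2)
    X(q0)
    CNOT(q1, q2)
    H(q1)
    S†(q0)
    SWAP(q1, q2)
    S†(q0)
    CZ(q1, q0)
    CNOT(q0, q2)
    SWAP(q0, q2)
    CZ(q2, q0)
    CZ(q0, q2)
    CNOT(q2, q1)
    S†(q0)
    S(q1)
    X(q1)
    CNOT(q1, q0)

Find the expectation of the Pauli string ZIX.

In the final state, ZIX has expectation 0.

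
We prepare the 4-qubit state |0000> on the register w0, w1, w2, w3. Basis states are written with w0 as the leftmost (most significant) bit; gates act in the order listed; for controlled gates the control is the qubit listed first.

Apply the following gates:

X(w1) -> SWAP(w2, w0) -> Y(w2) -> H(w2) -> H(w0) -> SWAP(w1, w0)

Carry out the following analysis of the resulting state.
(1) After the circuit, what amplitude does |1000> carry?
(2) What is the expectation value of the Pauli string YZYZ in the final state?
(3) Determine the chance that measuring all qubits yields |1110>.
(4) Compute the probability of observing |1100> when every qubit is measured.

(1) The final state's coefficient on |1000> equals I/2.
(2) The observable YZYZ averages to 0.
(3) The probability of measuring |1110> is 1/4.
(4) Outcome |1100> occurs with probability 1/4.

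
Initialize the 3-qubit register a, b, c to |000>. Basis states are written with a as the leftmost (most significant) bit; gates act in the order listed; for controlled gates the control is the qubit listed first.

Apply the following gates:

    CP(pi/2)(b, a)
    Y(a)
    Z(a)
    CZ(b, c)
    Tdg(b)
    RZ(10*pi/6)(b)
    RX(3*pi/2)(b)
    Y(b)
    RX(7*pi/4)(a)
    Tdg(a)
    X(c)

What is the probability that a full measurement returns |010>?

Outcome |010> occurs with probability 0.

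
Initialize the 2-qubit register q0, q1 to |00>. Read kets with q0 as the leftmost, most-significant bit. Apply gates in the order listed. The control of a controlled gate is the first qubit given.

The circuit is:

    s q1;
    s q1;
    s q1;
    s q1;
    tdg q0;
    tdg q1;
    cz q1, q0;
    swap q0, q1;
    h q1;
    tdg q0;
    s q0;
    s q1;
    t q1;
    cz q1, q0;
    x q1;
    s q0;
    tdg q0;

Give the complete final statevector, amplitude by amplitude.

The resulting statevector has amplitude sqrt(2)*exp(3*I*pi/4)/2 on |00>, sqrt(2)/2 on |01>, 0 on |10>, 0 on |11>.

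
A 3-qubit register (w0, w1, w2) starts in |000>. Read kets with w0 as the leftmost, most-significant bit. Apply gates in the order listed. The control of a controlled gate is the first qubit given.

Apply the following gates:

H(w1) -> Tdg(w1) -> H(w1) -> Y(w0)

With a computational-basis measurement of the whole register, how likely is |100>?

The probability of measuring |100> is sqrt(2)/4 + 1/2.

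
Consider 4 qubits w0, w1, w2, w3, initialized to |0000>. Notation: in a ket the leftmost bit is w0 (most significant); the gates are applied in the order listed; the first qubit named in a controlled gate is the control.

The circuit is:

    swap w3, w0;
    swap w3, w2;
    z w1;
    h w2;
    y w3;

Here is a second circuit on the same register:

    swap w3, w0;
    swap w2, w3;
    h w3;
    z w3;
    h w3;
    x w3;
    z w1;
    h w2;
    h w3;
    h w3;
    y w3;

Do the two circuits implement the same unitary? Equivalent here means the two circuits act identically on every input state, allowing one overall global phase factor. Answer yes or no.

Yes, they are equivalent — the unitaries differ by at most a global phase.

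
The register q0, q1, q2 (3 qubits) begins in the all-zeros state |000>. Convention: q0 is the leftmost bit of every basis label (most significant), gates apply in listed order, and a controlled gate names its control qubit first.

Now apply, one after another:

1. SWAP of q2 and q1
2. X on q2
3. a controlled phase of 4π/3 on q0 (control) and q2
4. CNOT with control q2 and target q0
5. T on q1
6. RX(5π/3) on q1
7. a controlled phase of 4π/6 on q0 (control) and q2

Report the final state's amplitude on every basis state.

The final amplitudes are -sqrt(3)*exp(2*I*pi/3)/2 on |101>, exp(I*pi/6)/2 on |111>, and 0 on every other basis state.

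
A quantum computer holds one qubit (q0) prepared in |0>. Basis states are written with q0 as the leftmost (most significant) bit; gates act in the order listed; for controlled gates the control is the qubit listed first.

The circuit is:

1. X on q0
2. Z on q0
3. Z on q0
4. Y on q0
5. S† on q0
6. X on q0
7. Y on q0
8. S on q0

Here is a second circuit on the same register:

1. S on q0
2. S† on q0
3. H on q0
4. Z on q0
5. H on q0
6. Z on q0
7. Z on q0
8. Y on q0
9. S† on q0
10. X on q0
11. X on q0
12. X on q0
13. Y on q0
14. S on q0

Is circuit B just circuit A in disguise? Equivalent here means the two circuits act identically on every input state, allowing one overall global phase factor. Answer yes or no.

Yes, they are equivalent — the unitaries differ by at most a global phase.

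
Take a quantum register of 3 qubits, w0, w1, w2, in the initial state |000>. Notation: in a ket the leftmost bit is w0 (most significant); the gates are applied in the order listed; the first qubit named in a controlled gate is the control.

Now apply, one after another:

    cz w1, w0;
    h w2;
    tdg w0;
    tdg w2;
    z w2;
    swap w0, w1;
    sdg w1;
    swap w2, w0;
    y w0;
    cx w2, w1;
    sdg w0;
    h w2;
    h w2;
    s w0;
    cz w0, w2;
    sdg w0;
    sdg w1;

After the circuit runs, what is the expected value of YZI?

The observable YZI averages to -sqrt(2)/2.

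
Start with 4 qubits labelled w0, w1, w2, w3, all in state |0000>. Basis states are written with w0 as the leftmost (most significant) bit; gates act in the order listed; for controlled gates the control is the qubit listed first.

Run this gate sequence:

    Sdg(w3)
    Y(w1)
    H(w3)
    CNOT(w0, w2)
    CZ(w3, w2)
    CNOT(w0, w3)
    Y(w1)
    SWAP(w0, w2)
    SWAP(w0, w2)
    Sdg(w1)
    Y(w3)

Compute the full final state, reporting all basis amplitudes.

After the circuit, the state carries amplitude -sqrt(2)*I/2 on |0000>, sqrt(2)*I/2 on |0001>, and 0 on every other basis state. Key observation: steps 8-9 multiply out to the identity, so the circuit reduces to the remaining gates.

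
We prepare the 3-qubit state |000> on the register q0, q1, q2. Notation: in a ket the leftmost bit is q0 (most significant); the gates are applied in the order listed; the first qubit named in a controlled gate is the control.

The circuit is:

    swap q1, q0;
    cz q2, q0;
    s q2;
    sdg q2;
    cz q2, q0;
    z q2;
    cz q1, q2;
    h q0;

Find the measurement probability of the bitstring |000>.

A full measurement returns |000> with probability 1/2. Key observation: gates 2-5 undo each other exactly, leaving only the rest of the circuit to track.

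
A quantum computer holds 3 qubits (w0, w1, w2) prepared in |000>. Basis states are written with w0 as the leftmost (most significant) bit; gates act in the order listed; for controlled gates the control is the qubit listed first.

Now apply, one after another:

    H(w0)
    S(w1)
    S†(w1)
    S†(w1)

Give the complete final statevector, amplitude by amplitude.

The resulting statevector has amplitude sqrt(2)/2 on |000>, sqrt(2)/2 on |100>, and 0 on every other basis state.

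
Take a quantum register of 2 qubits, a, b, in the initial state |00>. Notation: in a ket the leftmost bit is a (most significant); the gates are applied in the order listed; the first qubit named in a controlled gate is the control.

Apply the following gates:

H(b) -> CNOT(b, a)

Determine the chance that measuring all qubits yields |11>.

The probability of measuring |11> is 1/2.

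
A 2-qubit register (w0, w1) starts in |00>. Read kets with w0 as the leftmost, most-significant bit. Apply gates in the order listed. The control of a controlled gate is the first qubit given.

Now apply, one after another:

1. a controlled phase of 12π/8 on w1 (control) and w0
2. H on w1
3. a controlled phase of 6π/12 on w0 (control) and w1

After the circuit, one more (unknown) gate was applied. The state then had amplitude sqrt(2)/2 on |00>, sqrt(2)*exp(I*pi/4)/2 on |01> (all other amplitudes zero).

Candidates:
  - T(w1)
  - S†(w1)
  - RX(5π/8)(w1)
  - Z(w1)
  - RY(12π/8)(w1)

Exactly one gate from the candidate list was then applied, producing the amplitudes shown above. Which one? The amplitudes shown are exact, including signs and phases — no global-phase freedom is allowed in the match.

It was T(w1) that produced the state shown.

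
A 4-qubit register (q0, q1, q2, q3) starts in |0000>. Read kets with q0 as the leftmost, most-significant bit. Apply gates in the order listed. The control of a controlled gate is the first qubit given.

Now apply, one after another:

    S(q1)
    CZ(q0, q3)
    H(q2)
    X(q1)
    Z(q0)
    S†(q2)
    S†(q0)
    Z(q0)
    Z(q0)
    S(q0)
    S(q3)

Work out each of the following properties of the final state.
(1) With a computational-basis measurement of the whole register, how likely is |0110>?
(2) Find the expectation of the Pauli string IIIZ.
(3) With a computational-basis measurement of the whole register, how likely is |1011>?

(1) A full measurement returns |0110> with probability 1/2. Key observation: gates 7-10 undo each other exactly, leaving only the rest of the circuit to track.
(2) The expectation value of IIIZ is 1.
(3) A full measurement returns |1011> with probability 0.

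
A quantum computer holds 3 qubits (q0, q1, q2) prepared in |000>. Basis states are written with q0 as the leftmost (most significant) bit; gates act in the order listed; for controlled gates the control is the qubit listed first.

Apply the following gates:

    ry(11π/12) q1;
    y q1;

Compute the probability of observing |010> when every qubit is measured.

Outcome |010> occurs with probability -sqrt(6)/8 - sqrt(2)/8 + 1/2.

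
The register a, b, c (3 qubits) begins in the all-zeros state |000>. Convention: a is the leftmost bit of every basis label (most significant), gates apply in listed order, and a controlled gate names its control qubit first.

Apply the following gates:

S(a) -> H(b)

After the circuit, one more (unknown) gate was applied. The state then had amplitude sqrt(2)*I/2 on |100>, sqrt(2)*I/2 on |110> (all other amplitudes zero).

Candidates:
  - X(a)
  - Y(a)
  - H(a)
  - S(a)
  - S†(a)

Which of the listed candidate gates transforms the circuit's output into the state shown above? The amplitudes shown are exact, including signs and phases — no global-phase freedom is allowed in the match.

The applied gate was Y(a).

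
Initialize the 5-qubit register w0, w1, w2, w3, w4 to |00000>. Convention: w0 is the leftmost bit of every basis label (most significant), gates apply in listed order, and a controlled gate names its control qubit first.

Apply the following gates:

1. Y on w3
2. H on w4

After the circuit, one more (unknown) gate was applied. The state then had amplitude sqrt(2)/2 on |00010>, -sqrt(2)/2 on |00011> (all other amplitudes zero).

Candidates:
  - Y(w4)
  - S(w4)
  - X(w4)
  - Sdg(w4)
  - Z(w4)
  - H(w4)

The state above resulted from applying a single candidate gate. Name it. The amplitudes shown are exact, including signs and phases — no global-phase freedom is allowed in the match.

The unique candidate consistent with the amplitudes is Y(w4).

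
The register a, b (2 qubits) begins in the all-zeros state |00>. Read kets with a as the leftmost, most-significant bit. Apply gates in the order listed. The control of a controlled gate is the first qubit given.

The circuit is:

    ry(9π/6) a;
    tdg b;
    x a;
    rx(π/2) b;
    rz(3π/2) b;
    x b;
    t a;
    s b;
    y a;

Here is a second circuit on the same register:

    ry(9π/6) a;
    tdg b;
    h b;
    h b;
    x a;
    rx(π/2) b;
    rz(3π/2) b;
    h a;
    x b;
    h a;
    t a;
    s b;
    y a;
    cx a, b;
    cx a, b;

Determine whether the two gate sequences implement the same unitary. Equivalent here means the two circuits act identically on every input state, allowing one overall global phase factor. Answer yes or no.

Yes: on every input state the two circuits agree up to one overall phase factor.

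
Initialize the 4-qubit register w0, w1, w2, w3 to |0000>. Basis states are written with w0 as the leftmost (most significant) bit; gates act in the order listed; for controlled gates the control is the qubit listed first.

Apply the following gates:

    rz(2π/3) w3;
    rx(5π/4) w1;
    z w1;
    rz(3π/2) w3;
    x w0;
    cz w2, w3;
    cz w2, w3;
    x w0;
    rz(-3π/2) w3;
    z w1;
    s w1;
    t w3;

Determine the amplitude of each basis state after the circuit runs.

The final amplitudes are sqrt(2 - sqrt(2))*exp(2*I*pi/3)/2 on |0000>, -sqrt(sqrt(2) + 2)*exp(2*I*pi/3)/2 on |0100>, and 0 on every other basis state.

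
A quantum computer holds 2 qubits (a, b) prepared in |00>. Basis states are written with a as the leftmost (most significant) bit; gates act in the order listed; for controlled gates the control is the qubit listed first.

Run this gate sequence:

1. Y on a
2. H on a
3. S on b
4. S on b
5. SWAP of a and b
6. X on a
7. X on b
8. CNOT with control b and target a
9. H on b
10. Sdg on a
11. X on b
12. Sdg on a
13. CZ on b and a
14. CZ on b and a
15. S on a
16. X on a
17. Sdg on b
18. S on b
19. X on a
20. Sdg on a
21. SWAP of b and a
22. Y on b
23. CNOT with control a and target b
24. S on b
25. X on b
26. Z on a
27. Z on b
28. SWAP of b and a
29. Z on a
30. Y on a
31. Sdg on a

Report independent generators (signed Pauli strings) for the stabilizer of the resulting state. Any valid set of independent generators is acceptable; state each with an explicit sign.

The stabilizer group can be generated by -XZ, +ZX, among other valid generating sets. Key observation: steps 15-20 multiply out to the identity, so the circuit reduces to the remaining gates.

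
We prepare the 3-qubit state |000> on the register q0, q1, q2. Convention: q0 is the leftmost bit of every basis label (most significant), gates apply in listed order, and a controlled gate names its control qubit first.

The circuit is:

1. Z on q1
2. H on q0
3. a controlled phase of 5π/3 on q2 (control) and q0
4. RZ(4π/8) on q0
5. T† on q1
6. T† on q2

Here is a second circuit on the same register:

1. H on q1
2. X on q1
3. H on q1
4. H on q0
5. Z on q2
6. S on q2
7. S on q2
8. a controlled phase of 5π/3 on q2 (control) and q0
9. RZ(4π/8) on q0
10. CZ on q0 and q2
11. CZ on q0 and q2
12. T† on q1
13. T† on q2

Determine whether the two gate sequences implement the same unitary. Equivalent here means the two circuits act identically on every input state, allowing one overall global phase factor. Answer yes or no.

Yes — the two circuits implement the same unitary up to a global phase.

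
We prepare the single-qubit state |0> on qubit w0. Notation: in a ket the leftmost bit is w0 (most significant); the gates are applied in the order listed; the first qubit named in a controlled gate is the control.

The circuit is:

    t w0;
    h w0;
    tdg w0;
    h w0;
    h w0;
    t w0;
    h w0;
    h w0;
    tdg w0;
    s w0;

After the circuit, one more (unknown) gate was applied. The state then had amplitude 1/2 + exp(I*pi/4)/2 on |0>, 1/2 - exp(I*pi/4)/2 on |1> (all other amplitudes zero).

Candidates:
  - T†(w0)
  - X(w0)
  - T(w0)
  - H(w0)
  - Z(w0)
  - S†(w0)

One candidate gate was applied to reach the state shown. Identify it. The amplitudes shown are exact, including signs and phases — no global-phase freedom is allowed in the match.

It was H(w0) that produced the state shown. Key observation: gates 2-7 undo each other exactly, leaving only the rest of the circuit to track.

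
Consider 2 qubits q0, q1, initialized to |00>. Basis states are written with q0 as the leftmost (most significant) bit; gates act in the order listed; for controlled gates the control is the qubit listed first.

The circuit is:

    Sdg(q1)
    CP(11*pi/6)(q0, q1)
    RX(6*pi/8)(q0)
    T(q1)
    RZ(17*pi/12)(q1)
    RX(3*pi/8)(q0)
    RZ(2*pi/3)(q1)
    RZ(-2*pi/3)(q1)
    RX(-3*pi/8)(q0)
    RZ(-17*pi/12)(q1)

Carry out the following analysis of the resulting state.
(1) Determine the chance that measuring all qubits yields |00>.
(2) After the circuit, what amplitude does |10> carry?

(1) A full measurement returns |00> with probability 1/2 - sqrt(2)/4.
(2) The final state's coefficient on |10> equals -I*sqrt(sqrt(2) + 2)/2.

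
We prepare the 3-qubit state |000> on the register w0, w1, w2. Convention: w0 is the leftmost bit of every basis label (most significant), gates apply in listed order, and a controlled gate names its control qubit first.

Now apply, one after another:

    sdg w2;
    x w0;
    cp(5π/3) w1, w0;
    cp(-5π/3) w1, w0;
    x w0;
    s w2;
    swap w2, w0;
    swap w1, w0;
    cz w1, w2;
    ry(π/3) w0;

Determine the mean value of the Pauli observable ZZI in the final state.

The expectation value of ZZI is 1/2.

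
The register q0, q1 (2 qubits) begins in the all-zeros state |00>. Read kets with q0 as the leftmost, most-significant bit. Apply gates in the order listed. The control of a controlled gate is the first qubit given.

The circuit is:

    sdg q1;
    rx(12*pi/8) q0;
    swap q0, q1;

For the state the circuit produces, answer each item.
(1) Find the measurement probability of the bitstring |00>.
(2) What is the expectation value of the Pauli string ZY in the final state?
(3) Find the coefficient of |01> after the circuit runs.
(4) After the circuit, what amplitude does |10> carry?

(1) Outcome |00> occurs with probability 1/2.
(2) The expectation value of ZY is 1.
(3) |01> carries amplitude -sqrt(2)*I/2 in the final state.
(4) The amplitude on |10> is 0.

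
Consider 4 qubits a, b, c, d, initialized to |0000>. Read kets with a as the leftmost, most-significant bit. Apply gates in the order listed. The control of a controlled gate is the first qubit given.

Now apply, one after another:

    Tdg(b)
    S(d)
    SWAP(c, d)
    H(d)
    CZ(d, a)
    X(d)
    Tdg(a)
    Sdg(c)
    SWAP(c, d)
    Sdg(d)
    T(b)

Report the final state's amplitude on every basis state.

The resulting statevector has amplitude sqrt(2)/2 on |0000>, sqrt(2)/2 on |0010>, and 0 on every other basis state.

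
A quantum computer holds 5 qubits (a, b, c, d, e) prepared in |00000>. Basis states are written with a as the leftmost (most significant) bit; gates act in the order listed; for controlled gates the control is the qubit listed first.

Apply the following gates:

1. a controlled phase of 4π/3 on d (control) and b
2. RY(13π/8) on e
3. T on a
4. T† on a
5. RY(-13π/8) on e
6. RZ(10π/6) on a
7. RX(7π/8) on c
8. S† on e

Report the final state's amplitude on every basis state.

The resulting statevector has amplitude -exp(I*pi/6)*sin(pi/16) on |00000>, exp(2*I*pi/3)*cos(pi/16) on |00100>, and 0 on every other basis state. Key observation: the block from step 2 through step 5 cancels to the identity and can be dropped.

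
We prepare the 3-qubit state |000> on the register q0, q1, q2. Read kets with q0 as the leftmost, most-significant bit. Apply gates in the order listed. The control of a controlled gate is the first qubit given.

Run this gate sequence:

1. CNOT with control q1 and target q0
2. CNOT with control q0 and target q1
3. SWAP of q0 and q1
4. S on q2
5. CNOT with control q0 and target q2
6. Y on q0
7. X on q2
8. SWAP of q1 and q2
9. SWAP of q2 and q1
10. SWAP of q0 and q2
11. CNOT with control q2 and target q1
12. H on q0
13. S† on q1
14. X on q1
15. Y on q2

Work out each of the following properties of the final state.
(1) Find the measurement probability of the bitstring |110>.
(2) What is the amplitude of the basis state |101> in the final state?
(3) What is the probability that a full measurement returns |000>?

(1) A full measurement returns |110> with probability 0.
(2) The final state's coefficient on |101> equals 0.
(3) The probability of measuring |000> is 1/2.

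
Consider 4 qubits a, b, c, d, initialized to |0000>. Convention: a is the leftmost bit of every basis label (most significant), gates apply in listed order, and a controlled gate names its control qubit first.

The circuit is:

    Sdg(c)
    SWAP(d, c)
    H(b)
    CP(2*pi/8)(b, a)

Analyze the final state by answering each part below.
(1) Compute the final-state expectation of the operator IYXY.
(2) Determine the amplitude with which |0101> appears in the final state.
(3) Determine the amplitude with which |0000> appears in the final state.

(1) The observable IYXY averages to 0.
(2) The amplitude on |0101> is 0.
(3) |0000> carries amplitude sqrt(2)/2 in the final state.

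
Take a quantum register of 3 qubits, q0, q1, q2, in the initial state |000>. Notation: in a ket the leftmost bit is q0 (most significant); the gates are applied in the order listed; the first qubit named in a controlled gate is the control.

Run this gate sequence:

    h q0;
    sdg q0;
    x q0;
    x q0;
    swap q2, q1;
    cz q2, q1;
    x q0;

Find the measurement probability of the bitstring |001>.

The probability of measuring |001> is 0.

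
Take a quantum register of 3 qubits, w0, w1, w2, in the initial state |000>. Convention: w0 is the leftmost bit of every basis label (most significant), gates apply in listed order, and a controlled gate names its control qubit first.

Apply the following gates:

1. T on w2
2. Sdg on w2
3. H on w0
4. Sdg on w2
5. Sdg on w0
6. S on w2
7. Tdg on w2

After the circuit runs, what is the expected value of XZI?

The observable XZI averages to 0.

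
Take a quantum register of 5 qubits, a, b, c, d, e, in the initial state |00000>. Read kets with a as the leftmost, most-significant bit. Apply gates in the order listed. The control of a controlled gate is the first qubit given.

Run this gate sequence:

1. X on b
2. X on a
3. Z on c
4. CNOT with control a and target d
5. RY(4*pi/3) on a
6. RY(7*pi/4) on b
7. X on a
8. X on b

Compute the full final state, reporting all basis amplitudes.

After the circuit, the state carries amplitude sqrt(sqrt(2) + 2)/4 on |00010>, sqrt(2 - sqrt(2))/4 on |01010>, sqrt(3*sqrt(2) + 6)/4 on |10010>, sqrt(6 - 3*sqrt(2))/4 on |11010>, and 0 on every other basis state.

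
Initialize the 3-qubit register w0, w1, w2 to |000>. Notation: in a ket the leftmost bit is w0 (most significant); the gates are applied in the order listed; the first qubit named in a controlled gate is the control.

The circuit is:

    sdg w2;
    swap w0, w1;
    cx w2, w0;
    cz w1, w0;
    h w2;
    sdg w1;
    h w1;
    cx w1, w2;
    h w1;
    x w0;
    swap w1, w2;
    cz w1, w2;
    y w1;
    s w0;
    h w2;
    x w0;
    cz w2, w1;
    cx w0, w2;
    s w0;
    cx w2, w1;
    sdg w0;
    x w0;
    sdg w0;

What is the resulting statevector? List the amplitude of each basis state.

The final amplitudes are 0 on |000>, 0 on |001>, 0 on |010>, 0 on |011>, -I/2 on |100>, -I/2 on |101>, I/2 on |110>, -I/2 on |111>.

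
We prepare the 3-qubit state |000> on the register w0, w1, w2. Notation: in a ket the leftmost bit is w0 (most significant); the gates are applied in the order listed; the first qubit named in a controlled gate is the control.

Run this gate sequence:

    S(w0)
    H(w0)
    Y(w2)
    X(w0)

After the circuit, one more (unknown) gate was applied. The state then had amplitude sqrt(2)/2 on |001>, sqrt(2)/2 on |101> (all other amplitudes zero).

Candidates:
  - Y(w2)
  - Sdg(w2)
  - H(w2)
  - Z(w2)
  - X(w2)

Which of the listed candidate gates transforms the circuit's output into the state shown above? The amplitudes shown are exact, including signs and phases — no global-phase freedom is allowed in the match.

The unique candidate consistent with the amplitudes is Sdg(w2).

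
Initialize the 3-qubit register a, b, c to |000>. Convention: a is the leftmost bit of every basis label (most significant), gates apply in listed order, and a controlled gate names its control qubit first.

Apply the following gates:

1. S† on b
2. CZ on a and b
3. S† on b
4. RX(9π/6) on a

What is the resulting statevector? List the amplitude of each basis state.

The final amplitudes are -sqrt(2)/2 on |000>, -sqrt(2)*I/2 on |100>, and 0 on every other basis state.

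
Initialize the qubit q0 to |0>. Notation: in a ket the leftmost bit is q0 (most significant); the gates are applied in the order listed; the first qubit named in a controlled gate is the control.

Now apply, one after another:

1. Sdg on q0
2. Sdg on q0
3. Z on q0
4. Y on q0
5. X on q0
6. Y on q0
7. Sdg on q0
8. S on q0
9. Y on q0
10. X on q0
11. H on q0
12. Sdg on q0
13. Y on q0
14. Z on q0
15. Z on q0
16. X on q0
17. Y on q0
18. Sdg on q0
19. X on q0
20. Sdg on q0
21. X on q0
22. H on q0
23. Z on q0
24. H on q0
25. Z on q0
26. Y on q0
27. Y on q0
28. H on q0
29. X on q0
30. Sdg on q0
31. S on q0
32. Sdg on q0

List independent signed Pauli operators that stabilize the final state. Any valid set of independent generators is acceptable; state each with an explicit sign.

The final state is stabilized by the group generated by -X; other independent generating sets are equally valid.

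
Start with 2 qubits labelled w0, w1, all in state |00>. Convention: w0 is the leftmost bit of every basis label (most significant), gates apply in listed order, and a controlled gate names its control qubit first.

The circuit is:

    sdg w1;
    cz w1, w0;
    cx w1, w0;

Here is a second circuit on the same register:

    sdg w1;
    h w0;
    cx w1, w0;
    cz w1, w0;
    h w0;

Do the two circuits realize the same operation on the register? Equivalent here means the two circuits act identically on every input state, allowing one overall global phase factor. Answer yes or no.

Yes — the two circuits implement the same unitary up to a global phase.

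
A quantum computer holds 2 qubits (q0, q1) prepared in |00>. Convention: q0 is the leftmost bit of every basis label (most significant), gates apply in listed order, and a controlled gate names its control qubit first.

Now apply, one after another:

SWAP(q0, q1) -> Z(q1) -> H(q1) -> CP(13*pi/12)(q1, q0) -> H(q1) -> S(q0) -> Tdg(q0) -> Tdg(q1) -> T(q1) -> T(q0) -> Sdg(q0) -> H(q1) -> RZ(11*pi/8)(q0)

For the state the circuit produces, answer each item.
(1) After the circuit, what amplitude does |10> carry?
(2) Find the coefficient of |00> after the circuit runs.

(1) |10> carries amplitude 0 in the final state. Key observation: steps 5-12 multiply out to the identity, so the circuit reduces to the remaining gates.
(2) |00> carries amplitude -sqrt(2)*exp(5*I*pi/16)/2 in the final state.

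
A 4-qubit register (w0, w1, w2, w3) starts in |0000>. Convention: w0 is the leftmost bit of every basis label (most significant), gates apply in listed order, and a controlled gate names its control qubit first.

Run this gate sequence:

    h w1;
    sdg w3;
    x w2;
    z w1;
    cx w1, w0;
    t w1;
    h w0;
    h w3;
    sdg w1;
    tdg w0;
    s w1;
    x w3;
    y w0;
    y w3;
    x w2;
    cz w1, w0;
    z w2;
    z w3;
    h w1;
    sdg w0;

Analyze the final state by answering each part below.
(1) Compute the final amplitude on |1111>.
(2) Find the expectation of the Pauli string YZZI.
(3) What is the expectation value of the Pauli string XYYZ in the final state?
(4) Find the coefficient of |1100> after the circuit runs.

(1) The amplitude on |1111> is 0.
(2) The expectation value of YZZI is 1/2.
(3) The observable XYYZ averages to 0.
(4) |1100> carries amplitude -I/4 + exp(3*I*pi/4)/4 in the final state.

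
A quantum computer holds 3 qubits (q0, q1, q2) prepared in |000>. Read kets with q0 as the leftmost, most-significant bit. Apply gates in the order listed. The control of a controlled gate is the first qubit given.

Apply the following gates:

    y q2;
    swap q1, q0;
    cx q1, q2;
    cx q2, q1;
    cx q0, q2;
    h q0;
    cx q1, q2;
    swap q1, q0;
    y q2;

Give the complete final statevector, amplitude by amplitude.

The final amplitudes are -sqrt(2)/2 on |101>, -sqrt(2)/2 on |111>, and 0 on every other basis state.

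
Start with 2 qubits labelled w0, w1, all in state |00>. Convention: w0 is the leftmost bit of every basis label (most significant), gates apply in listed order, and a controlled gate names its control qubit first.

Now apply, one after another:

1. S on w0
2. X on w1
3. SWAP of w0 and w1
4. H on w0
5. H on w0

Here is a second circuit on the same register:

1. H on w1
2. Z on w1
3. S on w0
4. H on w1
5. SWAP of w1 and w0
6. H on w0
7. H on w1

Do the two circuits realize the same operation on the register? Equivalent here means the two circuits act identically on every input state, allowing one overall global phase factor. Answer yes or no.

No: there is an input state on which the two circuits produce genuinely different outputs (not merely differing by a phase).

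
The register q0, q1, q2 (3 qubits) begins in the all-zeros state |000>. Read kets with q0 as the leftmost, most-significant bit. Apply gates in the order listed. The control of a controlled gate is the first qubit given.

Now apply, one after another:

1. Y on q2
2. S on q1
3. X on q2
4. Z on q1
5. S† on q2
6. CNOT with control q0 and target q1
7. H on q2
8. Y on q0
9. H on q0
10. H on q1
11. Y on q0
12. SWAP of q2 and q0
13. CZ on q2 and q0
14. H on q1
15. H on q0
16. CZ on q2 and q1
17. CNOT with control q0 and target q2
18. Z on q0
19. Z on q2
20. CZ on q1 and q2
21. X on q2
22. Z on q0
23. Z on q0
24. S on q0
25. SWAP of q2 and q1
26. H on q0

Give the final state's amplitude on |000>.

|000> carries amplitude 0 in the final state.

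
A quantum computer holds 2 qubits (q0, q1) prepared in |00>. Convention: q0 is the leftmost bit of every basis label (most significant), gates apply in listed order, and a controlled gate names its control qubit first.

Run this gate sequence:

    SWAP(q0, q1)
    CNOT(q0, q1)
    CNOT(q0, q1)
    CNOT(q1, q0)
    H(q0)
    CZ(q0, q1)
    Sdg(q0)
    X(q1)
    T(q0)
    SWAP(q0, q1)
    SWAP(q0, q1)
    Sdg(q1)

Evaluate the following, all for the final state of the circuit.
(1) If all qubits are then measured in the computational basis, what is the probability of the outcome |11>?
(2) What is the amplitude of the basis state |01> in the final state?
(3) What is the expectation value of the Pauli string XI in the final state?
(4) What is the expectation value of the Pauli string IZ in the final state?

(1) The probability of measuring |11> is 1/2.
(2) |01> carries amplitude -sqrt(2)*I/2 in the final state.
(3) The expectation value of XI is sqrt(2)/2.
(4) The expectation value of IZ is -1.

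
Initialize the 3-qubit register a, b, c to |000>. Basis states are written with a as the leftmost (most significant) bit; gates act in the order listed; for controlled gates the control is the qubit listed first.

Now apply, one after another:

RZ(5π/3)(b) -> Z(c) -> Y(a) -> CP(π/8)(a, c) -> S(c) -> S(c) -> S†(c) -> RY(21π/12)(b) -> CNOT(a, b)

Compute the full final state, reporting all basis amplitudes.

The final amplitudes are -sqrt(2 - sqrt(2))*exp(2*I*pi/3)/2 on |100>, sqrt(sqrt(2) + 2)*exp(2*I*pi/3)/2 on |110>, and 0 on every other basis state. Key observation: steps 6-7 multiply out to the identity, so the circuit reduces to the remaining gates.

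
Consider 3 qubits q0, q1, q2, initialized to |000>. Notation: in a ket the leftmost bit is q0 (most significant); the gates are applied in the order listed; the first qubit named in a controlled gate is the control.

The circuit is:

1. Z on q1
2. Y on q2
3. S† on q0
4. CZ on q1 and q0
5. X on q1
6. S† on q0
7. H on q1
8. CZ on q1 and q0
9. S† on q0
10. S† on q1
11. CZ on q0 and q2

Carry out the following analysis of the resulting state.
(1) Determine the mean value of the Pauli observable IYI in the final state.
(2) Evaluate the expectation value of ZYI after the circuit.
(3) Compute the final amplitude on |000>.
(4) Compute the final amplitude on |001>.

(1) In the final state, IYI has expectation 1.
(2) The observable ZYI averages to 1.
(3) The amplitude on |000> is 0.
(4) The final state's coefficient on |001> equals sqrt(2)*I/2.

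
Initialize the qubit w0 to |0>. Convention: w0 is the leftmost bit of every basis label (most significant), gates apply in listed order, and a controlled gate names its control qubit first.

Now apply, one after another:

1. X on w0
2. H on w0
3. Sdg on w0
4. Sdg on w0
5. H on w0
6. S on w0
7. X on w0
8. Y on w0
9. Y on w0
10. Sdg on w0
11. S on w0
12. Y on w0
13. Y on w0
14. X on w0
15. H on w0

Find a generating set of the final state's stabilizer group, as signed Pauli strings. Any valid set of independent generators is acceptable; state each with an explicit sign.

One valid set of independent stabilizer generators is +X (any independent generating set of the same group is equally correct). Key observation: the block from step 7 through step 14 cancels to the identity and can be dropped.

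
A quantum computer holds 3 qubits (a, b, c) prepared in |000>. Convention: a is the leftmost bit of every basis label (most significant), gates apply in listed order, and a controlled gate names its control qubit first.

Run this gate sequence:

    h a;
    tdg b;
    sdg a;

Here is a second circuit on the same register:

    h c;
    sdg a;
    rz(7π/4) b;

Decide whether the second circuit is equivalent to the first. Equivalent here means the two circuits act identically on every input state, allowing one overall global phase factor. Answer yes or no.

No: there is an input state on which the two circuits produce genuinely different outputs (not merely differing by a phase).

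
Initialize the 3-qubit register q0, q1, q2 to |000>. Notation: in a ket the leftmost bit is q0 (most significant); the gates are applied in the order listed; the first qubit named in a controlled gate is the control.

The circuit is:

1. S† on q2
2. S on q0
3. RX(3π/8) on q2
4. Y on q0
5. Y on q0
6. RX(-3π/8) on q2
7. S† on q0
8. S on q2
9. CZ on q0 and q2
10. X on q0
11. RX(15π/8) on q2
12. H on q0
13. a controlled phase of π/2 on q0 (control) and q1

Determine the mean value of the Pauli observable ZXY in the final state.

The observable ZXY averages to 0. Key observation: the block from step 1 through step 8 cancels to the identity and can be dropped.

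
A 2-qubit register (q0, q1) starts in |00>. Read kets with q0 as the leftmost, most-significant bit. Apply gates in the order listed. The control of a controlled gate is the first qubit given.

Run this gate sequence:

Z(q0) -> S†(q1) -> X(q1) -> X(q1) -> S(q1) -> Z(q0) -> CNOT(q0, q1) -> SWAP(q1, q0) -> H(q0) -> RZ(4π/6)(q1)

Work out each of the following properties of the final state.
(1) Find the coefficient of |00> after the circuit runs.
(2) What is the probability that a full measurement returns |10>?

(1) |00> carries amplitude -sqrt(2)*exp(2*I*pi/3)/2 in the final state. Key observation: gates 1-6 undo each other exactly, leaving only the rest of the circuit to track.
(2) A full measurement returns |10> with probability 1/2.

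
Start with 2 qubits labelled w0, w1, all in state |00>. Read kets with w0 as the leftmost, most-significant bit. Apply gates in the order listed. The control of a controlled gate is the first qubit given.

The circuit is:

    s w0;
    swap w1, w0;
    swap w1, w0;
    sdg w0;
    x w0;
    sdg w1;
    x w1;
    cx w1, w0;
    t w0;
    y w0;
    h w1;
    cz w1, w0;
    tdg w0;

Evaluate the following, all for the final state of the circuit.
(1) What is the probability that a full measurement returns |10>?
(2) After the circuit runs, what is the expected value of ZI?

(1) Outcome |10> occurs with probability 1/2. Key observation: gates 1-4 undo each other exactly, leaving only the rest of the circuit to track.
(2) The expectation value of ZI is -1.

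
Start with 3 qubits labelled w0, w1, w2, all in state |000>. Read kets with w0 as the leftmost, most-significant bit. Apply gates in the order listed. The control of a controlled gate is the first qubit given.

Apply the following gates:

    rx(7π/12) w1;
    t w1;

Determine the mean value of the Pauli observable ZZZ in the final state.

In the final state, ZZZ has expectation -sqrt(6)/4 + sqrt(2)/4.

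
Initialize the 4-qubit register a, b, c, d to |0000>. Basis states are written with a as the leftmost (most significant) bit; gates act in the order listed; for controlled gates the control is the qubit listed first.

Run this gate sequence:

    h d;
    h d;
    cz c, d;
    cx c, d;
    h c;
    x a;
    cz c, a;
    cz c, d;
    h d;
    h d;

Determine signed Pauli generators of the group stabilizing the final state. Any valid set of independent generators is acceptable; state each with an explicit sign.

The stabilizer group can be generated by -IIXI, -ZIII, +IZII, +IIIZ, among other valid generating sets.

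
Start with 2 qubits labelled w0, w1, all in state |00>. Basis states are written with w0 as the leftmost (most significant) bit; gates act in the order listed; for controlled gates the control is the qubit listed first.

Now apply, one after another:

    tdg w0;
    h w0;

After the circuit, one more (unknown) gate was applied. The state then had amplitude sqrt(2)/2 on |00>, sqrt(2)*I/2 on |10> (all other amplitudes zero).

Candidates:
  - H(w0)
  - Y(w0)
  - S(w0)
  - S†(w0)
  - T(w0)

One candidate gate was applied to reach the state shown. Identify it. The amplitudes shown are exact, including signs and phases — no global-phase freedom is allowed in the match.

The applied gate was S(w0).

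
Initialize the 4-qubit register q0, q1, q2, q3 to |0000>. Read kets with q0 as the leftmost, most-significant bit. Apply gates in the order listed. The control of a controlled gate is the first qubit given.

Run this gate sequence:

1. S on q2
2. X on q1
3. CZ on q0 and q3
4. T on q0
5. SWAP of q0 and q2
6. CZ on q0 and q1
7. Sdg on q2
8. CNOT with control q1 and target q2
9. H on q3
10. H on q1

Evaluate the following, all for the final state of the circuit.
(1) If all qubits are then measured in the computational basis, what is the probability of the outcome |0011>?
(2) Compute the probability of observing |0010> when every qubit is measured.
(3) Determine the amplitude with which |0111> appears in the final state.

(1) Outcome |0011> occurs with probability 1/4.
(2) Outcome |0010> occurs with probability 1/4.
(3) The final state's coefficient on |0111> equals -1/2.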